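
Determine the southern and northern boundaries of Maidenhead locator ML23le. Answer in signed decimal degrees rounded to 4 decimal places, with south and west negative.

23.1667, 23.2083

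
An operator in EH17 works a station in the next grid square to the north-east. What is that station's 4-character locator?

Longitude square 1; +1 → 2.
Latitude square 7; +1 → 8.

EH28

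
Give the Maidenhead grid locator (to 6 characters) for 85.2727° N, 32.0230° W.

Offset from 180°W / 90°S: lon 147.9770°, lat 175.2727°.
Field: 147.9770/20 → 7 → H, 175.2727/10 → 17 → R; chars HR.
Square: 7.9770/2 → 3, 5.2727/1 → 5; chars 35.
Subsquare: 1.9770/0.0833333 → 23 → x, 0.2727/0.0416667 → 6 → g; chars xg.

HR35xg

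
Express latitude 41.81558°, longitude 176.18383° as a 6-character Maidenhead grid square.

RN81ct

Offset from 180°W / 90°S: lon 356.1838°, lat 131.8156°.
Field (20°×10°, letters A–R): lon ⌊356.1838/20⌋ = 17 → R; lat ⌊131.8156/10⌋ = 13 → N.
Square (2°×1°, digits 0–9): lon ⌊16.1838/2⌋ = 8; lat ⌊1.8156/1⌋ = 1.
Subsquare (5′×2.5′, letters a–x): lon ⌊0.1838/0.0833333⌋ = 2 → c; lat ⌊0.8156/0.0416667⌋ = 19 → t.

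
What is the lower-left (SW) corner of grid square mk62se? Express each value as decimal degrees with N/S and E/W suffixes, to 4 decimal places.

12.1667° N, 73.5000° E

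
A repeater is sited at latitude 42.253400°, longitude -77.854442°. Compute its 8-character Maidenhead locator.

FN12bg70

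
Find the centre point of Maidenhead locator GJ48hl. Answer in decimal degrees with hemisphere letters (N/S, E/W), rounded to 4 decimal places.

8.4792° N, 51.3750° W

Field G=6, J=9: +6·20° lon, +9·10° lat → SW at lon -60°, lat 0°.
Square 4, 8: +4·2° lon, +8·1° lat → SW at lon -52°, lat 8°.
Subsquare h=7, l=11: +7·0.0833333° lon, +11·0.0416667° lat → SW at lon -51.4167°, lat 8.45833°.
Cell spans 0.0833333° lon × 0.0416667° lat. Centre is SW corner plus half of each.
latitude 8.4792° N, longitude 51.3750° W.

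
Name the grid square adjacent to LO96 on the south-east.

Longitude square 9; +1 → 10, wraps to 0, carry into field.
Longitude field L = 11; +1 → 12 = M.
Latitude square 6; −1 → 5.

MO05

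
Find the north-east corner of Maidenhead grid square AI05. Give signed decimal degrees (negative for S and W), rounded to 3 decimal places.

Field A=0, I=8: +0·20° lon, +8·10° lat → SW at lon -180°, lat -10°.
Square 0, 5: +0·2° lon, +5·1° lat → SW at lon -180°, lat -5°.
Cell spans 2° lon × 1° lat. NE corner is SW corner plus one full cell.
latitude -4.000, longitude -178.000.

-4.000, -178.000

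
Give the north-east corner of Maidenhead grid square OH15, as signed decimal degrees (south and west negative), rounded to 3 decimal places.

-14.000, 104.000

Field O=14, H=7: +14·20° lon, +7·10° lat → SW at lon 100°, lat -20°.
Square 1, 5: +1·2° lon, +5·1° lat → SW at lon 102°, lat -15°.
Cell spans 2° lon × 1° lat. NE corner is SW corner plus one full cell.
latitude -14.000, longitude 104.000.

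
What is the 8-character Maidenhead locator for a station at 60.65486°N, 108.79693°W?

DP50op47

Offset from 180°W / 90°S: lon 71.20307°, lat 150.65486°.
Field (20°×10°, letters A–R): lon ⌊71.20307/20⌋ = 3 → D; lat ⌊150.65486/10⌋ = 15 → P.
Square (2°×1°, digits 0–9): lon ⌊11.20307/2⌋ = 5; lat ⌊0.65486/1⌋ = 0.
Subsquare (5′×2.5′, letters a–x): lon ⌊1.20307/0.0833333⌋ = 14 → o; lat ⌊0.65486/0.0416667⌋ = 15 → p.
Extended square (30″×15″, digits 0–9): lon ⌊0.03640/0.00833333⌋ = 4; lat ⌊0.02986/0.00416667⌋ = 7.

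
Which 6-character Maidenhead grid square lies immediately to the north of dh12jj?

DH12jk

Latitude subsquare j = 9; +1 → 10 = k.
The longitude characters are unchanged.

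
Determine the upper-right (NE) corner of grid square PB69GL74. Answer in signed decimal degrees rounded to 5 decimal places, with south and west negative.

Field P=15, B=1: +15·20° lon, +1·10° lat → SW at lon 120°, lat -80°.
Square 6, 9: +6·2° lon, +9·1° lat → SW at lon 132°, lat -71°.
Subsquare g=6, l=11: +6·0.0833333° lon, +11·0.0416667° lat → SW at lon 132.5°, lat -70.5417°.
Extended square 7, 4: +7·0.00833333° lon, +4·0.00416667° lat → SW at lon 132.558°, lat -70.525°.
Cell spans 0.00833333° lon × 0.00416667° lat. NE corner is SW corner plus one full cell.
latitude -70.52083, longitude 132.56667.

-70.52083, 132.56667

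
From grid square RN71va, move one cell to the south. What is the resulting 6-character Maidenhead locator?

Latitude subsquare a = 0; −1 → -1, wraps to 23 = x, carry into square.
Latitude square 1; −1 → 0.
The longitude characters are unchanged.

RN70vx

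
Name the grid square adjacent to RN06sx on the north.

RN07sa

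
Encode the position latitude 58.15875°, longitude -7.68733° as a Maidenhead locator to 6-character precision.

IO68dd

Add 180° to longitude and 90° to latitude: 172.3127, 148.1587.
Field: 172.3127/20 → 8 → I, 148.1587/10 → 14 → O; chars IO.
Square: 12.3127/2 → 6, 8.1587/1 → 8; chars 68.
Subsquare: 0.3127/0.0833333 → 3 → d, 0.1587/0.0416667 → 3 → d; chars dd.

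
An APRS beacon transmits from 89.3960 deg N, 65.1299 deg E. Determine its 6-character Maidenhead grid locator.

MR29nj

Add 180° to longitude and 90° to latitude: 245.1299, 179.3960.
Field (20°×10°, letters A–R): 245.1299/20 → 12 → M, 179.3960/10 → 17 → R; chars MR.
Square (2°×1°, digits 0–9): 5.1299/2 → 2, 9.3960/1 → 9; chars 29.
Subsquare (5′×2.5′, letters a–x): 1.1299/0.0833333 → 13 → n, 0.3960/0.0416667 → 9 → j; chars nj.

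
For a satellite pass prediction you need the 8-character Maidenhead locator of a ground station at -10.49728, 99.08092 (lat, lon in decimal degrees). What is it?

NH99mm90

Add 180° to longitude and 90° to latitude: 279.08092, 79.50272.
Field: 279.08092/20 → 13 → N, 79.50272/10 → 7 → H; chars NH.
Square: 19.08092/2 → 9, 9.50272/1 → 9; chars 99.
Subsquare: 1.08092/0.0833333 → 12 → m, 0.50272/0.0416667 → 12 → m; chars mm.
Extended square: 0.08092/0.00833333 → 9, 0.00272/0.00416667 → 0; chars 90.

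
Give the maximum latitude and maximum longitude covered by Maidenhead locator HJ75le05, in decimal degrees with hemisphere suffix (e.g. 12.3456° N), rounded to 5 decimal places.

Field H=7, J=9: +7·20° lon, +9·10° lat → SW at lon -40°, lat 0°.
Square 7, 5: +7·2° lon, +5·1° lat → SW at lon -26°, lat 5°.
Subsquare l=11, e=4: +11·0.0833333° lon, +4·0.0416667° lat → SW at lon -25.0833°, lat 5.16667°.
Extended square 0, 5: +0·0.00833333° lon, +5·0.00416667° lat → SW at lon -25.0833°, lat 5.1875°.
Cell spans 0.00833333° lon × 0.00416667° lat. NE corner is SW corner plus one full cell.
latitude 5.19167° N, longitude 25.07500° W.

5.19167° N, 25.07500° W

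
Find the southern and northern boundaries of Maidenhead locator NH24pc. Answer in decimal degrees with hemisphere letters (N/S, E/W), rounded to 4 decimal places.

Field N=13, H=7: +13·20° lon, +7·10° lat → SW at lon 80°, lat -20°.
Square 2, 4: +2·2° lon, +4·1° lat → SW at lon 84°, lat -16°.
Subsquare p=15, c=2: +15·0.0833333° lon, +2·0.0416667° lat → SW at lon 85.25°, lat -15.9167°.
Cell spans 0.0833333° lon × 0.0416667° lat.
south 15.9167° S, north 15.8750° S.

15.9167° S, 15.8750° S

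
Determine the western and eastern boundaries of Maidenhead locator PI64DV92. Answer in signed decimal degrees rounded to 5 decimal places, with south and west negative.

132.32500, 132.33333

Field P=15, I=8: +15·20° lon, +8·10° lat → SW at lon 120°, lat -10°.
Square 6, 4: +6·2° lon, +4·1° lat → SW at lon 132°, lat -6°.
Subsquare d=3, v=21: +3·0.0833333° lon, +21·0.0416667° lat → SW at lon 132.25°, lat -5.125°.
Extended square 9, 2: +9·0.00833333° lon, +2·0.00416667° lat → SW at lon 132.325°, lat -5.11667°.
Cell spans 0.00833333° lon × 0.00416667° lat.
west 132.32500, east 132.33333.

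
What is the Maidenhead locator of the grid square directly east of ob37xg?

OB47ag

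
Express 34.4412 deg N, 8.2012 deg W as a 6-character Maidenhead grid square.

Offset from 180°W / 90°S: lon 171.7988°, lat 124.4412°.
Field: lon ⌊171.7988/20⌋ = 8 → I; lat ⌊124.4412/10⌋ = 12 → M.
Square: lon ⌊11.7988/2⌋ = 5; lat ⌊4.4412/1⌋ = 4.
Subsquare: lon ⌊1.7988/0.0833333⌋ = 21 → v; lat ⌊0.4412/0.0416667⌋ = 10 → k.

IM54vk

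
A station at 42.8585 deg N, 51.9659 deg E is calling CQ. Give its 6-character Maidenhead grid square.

Offset from 180°W / 90°S: lon 231.9659°, lat 132.8585°.
Field (20°×10°, letters A–R): lon ⌊231.9659/20⌋ = 11 → L; lat ⌊132.8585/10⌋ = 13 → N.
Square (2°×1°, digits 0–9): lon ⌊11.9659/2⌋ = 5; lat ⌊2.8585/1⌋ = 2.
Subsquare (5′×2.5′, letters a–x): lon ⌊1.9659/0.0833333⌋ = 23 → x; lat ⌊0.8585/0.0416667⌋ = 20 → u.

LN52xu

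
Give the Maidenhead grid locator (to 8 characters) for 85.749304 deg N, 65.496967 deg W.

Shift to the Maidenhead origin (180°W, 90°S): lon 114.50303, lat 175.74930.
Field: 114.50303/20 → 5 → F, 175.74930/10 → 17 → R; chars FR.
Square: 14.50303/2 → 7, 5.74930/1 → 5; chars 75.
Subsquare: 0.50303/0.0833333 → 6 → g, 0.74930/0.0416667 → 17 → r; chars gr.
Extended square: 0.00303/0.00833333 → 0, 0.04097/0.00416667 → 9; chars 09.

FR75gr09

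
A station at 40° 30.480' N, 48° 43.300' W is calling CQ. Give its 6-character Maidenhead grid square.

GN50pm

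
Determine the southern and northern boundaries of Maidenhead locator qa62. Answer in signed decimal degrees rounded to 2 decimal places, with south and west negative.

-88.00, -87.00

Field Q=16, A=0: +16·20° lon, +0·10° lat → SW at lon 140°, lat -90°.
Square 6, 2: +6·2° lon, +2·1° lat → SW at lon 152°, lat -88°.
Cell spans 2° lon × 1° lat.
south -88.00, north -87.00.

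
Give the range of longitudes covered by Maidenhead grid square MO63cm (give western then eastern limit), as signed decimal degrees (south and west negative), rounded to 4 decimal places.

72.1667, 72.2500

Field M=12, O=14: +12·20° lon, +14·10° lat → SW at lon 60°, lat 50°.
Square 6, 3: +6·2° lon, +3·1° lat → SW at lon 72°, lat 53°.
Subsquare c=2, m=12: +2·0.0833333° lon, +12·0.0416667° lat → SW at lon 72.1667°, lat 53.5°.
Cell spans 0.0833333° lon × 0.0416667° lat.
west 72.1667, east 72.2500.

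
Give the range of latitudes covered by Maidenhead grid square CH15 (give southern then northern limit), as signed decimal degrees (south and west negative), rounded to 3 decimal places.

-15.000, -14.000

Field C=2, H=7: +2·20° lon, +7·10° lat → SW at lon -140°, lat -20°.
Square 1, 5: +1·2° lon, +5·1° lat → SW at lon -138°, lat -15°.
Cell spans 2° lon × 1° lat.
south -15.000, north -14.000.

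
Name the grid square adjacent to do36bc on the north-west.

DO36ad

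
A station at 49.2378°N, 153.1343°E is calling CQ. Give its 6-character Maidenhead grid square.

Add 180° to longitude and 90° to latitude: 333.1343, 139.2378.
Field (20°×10°, letters A–R): 333.1343/20 → 16 → Q, 139.2378/10 → 13 → N; chars QN.
Square (2°×1°, digits 0–9): 13.1343/2 → 6, 9.2378/1 → 9; chars 69.
Subsquare (5′×2.5′, letters a–x): 1.1343/0.0833333 → 13 → n, 0.2378/0.0416667 → 5 → f; chars nf.

QN69nf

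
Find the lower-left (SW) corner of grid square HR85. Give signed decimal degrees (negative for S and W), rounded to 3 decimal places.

Field H=7, R=17: +7·20° lon, +17·10° lat → SW at lon -40°, lat 80°.
Square 8, 5: +8·2° lon, +5·1° lat → SW at lon -24°, lat 85°.
latitude 85.000, longitude -24.000.

85.000, -24.000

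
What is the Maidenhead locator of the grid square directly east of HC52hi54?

HC52hi64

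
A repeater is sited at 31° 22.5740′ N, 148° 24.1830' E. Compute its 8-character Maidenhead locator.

QM41ej80

Add 180° to longitude and 90° to latitude: 328.40305, 121.37623.
Field (20°×10°, letters A–R): lon ⌊328.40305/20⌋ = 16 → Q; lat ⌊121.37623/10⌋ = 12 → M.
Square (2°×1°, digits 0–9): lon ⌊8.40305/2⌋ = 4; lat ⌊1.37623/1⌋ = 1.
Subsquare (5′×2.5′, letters a–x): lon ⌊0.40305/0.0833333⌋ = 4 → e; lat ⌊0.37623/0.0416667⌋ = 9 → j.
Extended square (30″×15″, digits 0–9): lon ⌊0.06972/0.00833333⌋ = 8; lat ⌊0.00123/0.00416667⌋ = 0.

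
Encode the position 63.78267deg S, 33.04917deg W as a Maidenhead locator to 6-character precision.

Offset from 180°W / 90°S: lon 146.9508°, lat 26.2173°.
Field: lon ⌊146.9508/20⌋ = 7 → H; lat ⌊26.2173/10⌋ = 2 → C.
Square: lon ⌊6.9508/2⌋ = 3; lat ⌊6.2173/1⌋ = 6.
Subsquare: lon ⌊0.9508/0.0833333⌋ = 11 → l; lat ⌊0.2173/0.0416667⌋ = 5 → f.

HC36lf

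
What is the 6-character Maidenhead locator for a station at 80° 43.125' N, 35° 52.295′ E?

Offset from 180°W / 90°S: lon 215.8716°, lat 170.7188°.
Field: 215.8716/20 → 10 → K, 170.7188/10 → 17 → R; chars KR.
Square: 15.8716/2 → 7, 0.7188/1 → 0; chars 70.
Subsquare: 1.8716/0.0833333 → 22 → w, 0.7188/0.0416667 → 17 → r; chars wr.

KR70wr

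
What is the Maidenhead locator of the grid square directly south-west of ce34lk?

CE34kj

Longitude subsquare l = 11; −1 → 10 = k.
Latitude subsquare k = 10; −1 → 9 = j.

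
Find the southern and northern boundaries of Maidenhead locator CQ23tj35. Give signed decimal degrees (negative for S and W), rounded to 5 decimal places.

73.39583, 73.40000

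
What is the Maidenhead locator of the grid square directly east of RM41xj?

RM51aj

Longitude subsquare x = 23; +1 → 24, wraps to 0 = a, carry into square.
Longitude square 4; +1 → 5.
The latitude characters are unchanged.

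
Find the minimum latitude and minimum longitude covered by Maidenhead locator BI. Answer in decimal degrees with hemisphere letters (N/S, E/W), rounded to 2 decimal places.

10.00° S, 160.00° W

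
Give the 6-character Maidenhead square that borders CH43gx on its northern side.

CH44ga

Latitude subsquare x = 23; +1 → 24, wraps to 0 = a, carry into square.
Latitude square 3; +1 → 4.
The longitude characters are unchanged.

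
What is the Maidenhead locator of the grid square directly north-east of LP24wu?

LP24xv

Longitude subsquare w = 22; +1 → 23 = x.
Latitude subsquare u = 20; +1 → 21 = v.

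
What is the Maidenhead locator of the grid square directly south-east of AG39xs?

Longitude subsquare x = 23; +1 → 24, wraps to 0 = a, carry into square.
Longitude square 3; +1 → 4.
Latitude subsquare s = 18; −1 → 17 = r.

AG49ar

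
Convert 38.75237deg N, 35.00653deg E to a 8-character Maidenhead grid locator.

KM78ms00

Offset from 180°W / 90°S: lon 215.00653°, lat 128.75237°.
Field: 215.00653/20 → 10 → K, 128.75237/10 → 12 → M; chars KM.
Square: 15.00653/2 → 7, 8.75237/1 → 8; chars 78.
Subsquare: 1.00653/0.0833333 → 12 → m, 0.75237/0.0416667 → 18 → s; chars ms.
Extended square: 0.00653/0.00833333 → 0, 0.00237/0.00416667 → 0; chars 00.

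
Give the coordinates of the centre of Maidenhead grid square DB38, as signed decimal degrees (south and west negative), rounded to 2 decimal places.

Field D=3, B=1: +3·20° lon, +1·10° lat → SW at lon -120°, lat -80°.
Square 3, 8: +3·2° lon, +8·1° lat → SW at lon -114°, lat -72°.
Cell spans 2° lon × 1° lat. Centre is SW corner plus half of each.
latitude -71.50, longitude -113.00.

-71.50, -113.00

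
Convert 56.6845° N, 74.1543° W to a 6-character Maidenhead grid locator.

FO26wq

Add 180° to longitude and 90° to latitude: 105.8457, 146.6845.
Field (20°×10°, letters A–R): lon ⌊105.8457/20⌋ = 5 → F; lat ⌊146.6845/10⌋ = 14 → O.
Square (2°×1°, digits 0–9): lon ⌊5.8457/2⌋ = 2; lat ⌊6.6845/1⌋ = 6.
Subsquare (5′×2.5′, letters a–x): lon ⌊1.8457/0.0833333⌋ = 22 → w; lat ⌊0.6845/0.0416667⌋ = 16 → q.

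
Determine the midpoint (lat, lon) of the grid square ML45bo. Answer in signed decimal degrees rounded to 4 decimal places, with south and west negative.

25.6042, 68.1250

Field M=12, L=11: +12·20° lon, +11·10° lat → SW at lon 60°, lat 20°.
Square 4, 5: +4·2° lon, +5·1° lat → SW at lon 68°, lat 25°.
Subsquare b=1, o=14: +1·0.0833333° lon, +14·0.0416667° lat → SW at lon 68.0833°, lat 25.5833°.
Cell spans 0.0833333° lon × 0.0416667° lat. Centre is SW corner plus half of each.
latitude 25.6042, longitude 68.1250.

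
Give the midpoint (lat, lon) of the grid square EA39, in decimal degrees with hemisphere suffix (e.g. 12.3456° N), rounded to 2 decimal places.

Field E=4, A=0: +4·20° lon, +0·10° lat → SW at lon -100°, lat -90°.
Square 3, 9: +3·2° lon, +9·1° lat → SW at lon -94°, lat -81°.
Cell spans 2° lon × 1° lat. Centre is SW corner plus half of each.
latitude 80.50° S, longitude 93.00° W.

80.50° S, 93.00° W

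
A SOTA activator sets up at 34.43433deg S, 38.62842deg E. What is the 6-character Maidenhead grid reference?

Shift to the Maidenhead origin (180°W, 90°S): lon 218.6284, lat 55.5657.
Field: 218.6284/20 → 10 → K, 55.5657/10 → 5 → F; chars KF.
Square: 18.6284/2 → 9, 5.5657/1 → 5; chars 95.
Subsquare: 0.6284/0.0833333 → 7 → h, 0.5657/0.0416667 → 13 → n; chars hn.

KF95hn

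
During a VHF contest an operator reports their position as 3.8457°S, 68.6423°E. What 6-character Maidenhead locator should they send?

MI46hd

Shift to the Maidenhead origin (180°W, 90°S): lon 248.6423, lat 86.1543.
Field (20°×10°, letters A–R): 248.6423/20 → 12 → M, 86.1543/10 → 8 → I; chars MI.
Square (2°×1°, digits 0–9): 8.6423/2 → 4, 6.1543/1 → 6; chars 46.
Subsquare (5′×2.5′, letters a–x): 0.6423/0.0833333 → 7 → h, 0.1543/0.0416667 → 3 → d; chars hd.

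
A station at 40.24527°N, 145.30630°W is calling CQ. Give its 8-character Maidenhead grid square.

BN70if38

Add 180° to longitude and 90° to latitude: 34.69370, 130.24527.
Field: lon ⌊34.69370/20⌋ = 1 → B; lat ⌊130.24527/10⌋ = 13 → N.
Square: lon ⌊14.69370/2⌋ = 7; lat ⌊0.24527/1⌋ = 0.
Subsquare: lon ⌊0.69370/0.0833333⌋ = 8 → i; lat ⌊0.24527/0.0416667⌋ = 5 → f.
Extended square: lon ⌊0.02703/0.00833333⌋ = 3; lat ⌊0.03694/0.00416667⌋ = 8.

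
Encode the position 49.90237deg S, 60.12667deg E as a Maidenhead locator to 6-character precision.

ME00bc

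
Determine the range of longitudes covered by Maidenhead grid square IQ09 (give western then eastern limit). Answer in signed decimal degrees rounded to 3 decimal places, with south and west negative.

Field I=8, Q=16: +8·20° lon, +16·10° lat → SW at lon -20°, lat 70°.
Square 0, 9: +0·2° lon, +9·1° lat → SW at lon -20°, lat 79°.
Cell spans 2° lon × 1° lat.
west -20.000, east -18.000.

-20.000, -18.000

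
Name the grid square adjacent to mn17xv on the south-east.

Longitude subsquare x = 23; +1 → 24, wraps to 0 = a, carry into square.
Longitude square 1; +1 → 2.
Latitude subsquare v = 21; −1 → 20 = u.

MN27au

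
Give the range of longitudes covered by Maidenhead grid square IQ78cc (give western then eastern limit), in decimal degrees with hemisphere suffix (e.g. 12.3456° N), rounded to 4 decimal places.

5.8333° W, 5.7500° W

Field I=8, Q=16: +8·20° lon, +16·10° lat → SW at lon -20°, lat 70°.
Square 7, 8: +7·2° lon, +8·1° lat → SW at lon -6°, lat 78°.
Subsquare c=2, c=2: +2·0.0833333° lon, +2·0.0416667° lat → SW at lon -5.83333°, lat 78.0833°.
Cell spans 0.0833333° lon × 0.0416667° lat.
west 5.8333° W, east 5.7500° W.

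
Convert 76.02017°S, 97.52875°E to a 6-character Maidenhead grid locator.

NB83sx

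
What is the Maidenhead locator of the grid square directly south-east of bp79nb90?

Longitude extended square 9; +1 → 10, wraps to 0, carry into subsquare.
Longitude subsquare n = 13; +1 → 14 = o.
Latitude extended square 0; −1 → -1, wraps to 9, carry into subsquare.
Latitude subsquare b = 1; −1 → 0 = a.

BP79oa09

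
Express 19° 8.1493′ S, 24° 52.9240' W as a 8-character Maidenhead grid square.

Offset from 180°W / 90°S: lon 155.11793°, lat 70.86418°.
Field: 155.11793/20 → 7 → H, 70.86418/10 → 7 → H; chars HH.
Square: 15.11793/2 → 7, 0.86418/1 → 0; chars 70.
Subsquare: 1.11793/0.0833333 → 13 → n, 0.86418/0.0416667 → 20 → u; chars nu.
Extended square: 0.03460/0.00833333 → 4, 0.03085/0.00416667 → 7; chars 47.

HH70nu47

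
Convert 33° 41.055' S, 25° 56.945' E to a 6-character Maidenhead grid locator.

KF26xh

Offset from 180°W / 90°S: lon 205.9491°, lat 56.3158°.
Field: lon ⌊205.9491/20⌋ = 10 → K; lat ⌊56.3158/10⌋ = 5 → F.
Square: lon ⌊5.9491/2⌋ = 2; lat ⌊6.3158/1⌋ = 6.
Subsquare: lon ⌊1.9491/0.0833333⌋ = 23 → x; lat ⌊0.3158/0.0416667⌋ = 7 → h.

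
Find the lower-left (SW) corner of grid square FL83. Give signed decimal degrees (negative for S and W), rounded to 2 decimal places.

23.00, -64.00

Field F=5, L=11: +5·20° lon, +11·10° lat → SW at lon -80°, lat 20°.
Square 8, 3: +8·2° lon, +3·1° lat → SW at lon -64°, lat 23°.
latitude 23.00, longitude -64.00.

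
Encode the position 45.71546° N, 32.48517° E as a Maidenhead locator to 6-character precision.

Add 180° to longitude and 90° to latitude: 212.4852, 135.7155.
Field: 212.4852/20 → 10 → K, 135.7155/10 → 13 → N; chars KN.
Square: 12.4852/2 → 6, 5.7155/1 → 5; chars 65.
Subsquare: 0.4852/0.0833333 → 5 → f, 0.7155/0.0416667 → 17 → r; chars fr.

KN65fr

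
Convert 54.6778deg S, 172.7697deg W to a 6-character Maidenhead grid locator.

AD35oh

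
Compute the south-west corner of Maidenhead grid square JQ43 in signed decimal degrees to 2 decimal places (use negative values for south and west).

Field J=9, Q=16: +9·20° lon, +16·10° lat → SW at lon 0°, lat 70°.
Square 4, 3: +4·2° lon, +3·1° lat → SW at lon 8°, lat 73°.
latitude 73.00, longitude 8.00.

73.00, 8.00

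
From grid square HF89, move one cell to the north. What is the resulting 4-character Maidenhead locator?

Latitude square 9; +1 → 10, wraps to 0, carry into field.
Latitude field F = 5; +1 → 6 = G.
The longitude characters are unchanged.

HG80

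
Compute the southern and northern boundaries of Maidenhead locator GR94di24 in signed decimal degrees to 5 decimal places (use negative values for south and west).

84.35000, 84.35417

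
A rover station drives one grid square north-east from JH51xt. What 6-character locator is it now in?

JH61au

Longitude subsquare x = 23; +1 → 24, wraps to 0 = a, carry into square.
Longitude square 5; +1 → 6.
Latitude subsquare t = 19; +1 → 20 = u.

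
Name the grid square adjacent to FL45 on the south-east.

Longitude square 4; +1 → 5.
Latitude square 5; −1 → 4.

FL54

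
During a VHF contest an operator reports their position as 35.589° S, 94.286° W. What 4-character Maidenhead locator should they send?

Offset from 180°W / 90°S: lon 85.71°, lat 54.41°.
Field: lon ⌊85.71/20⌋ = 4 → E; lat ⌊54.41/10⌋ = 5 → F.
Square: lon ⌊5.71/2⌋ = 2; lat ⌊4.41/1⌋ = 4.

EF24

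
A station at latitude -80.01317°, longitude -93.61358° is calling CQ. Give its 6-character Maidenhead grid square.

EA39ex

Shift to the Maidenhead origin (180°W, 90°S): lon 86.3864, lat 9.9868.
Field: 86.3864/20 → 4 → E, 9.9868/10 → 0 → A; chars EA.
Square: 6.3864/2 → 3, 9.9868/1 → 9; chars 39.
Subsquare: 0.3864/0.0833333 → 4 → e, 0.9868/0.0416667 → 23 → x; chars ex.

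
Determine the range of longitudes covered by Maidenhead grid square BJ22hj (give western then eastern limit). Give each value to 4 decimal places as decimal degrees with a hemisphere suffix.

155.4167° W, 155.3333° W

Field B=1, J=9: +1·20° lon, +9·10° lat → SW at lon -160°, lat 0°.
Square 2, 2: +2·2° lon, +2·1° lat → SW at lon -156°, lat 2°.
Subsquare h=7, j=9: +7·0.0833333° lon, +9·0.0416667° lat → SW at lon -155.417°, lat 2.375°.
Cell spans 0.0833333° lon × 0.0416667° lat.
west 155.4167° W, east 155.3333° W.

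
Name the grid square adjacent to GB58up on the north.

Latitude subsquare p = 15; +1 → 16 = q.
The longitude characters are unchanged.

GB58uq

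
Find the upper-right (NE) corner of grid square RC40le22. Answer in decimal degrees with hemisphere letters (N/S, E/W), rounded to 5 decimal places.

Field R=17, C=2: +17·20° lon, +2·10° lat → SW at lon 160°, lat -70°.
Square 4, 0: +4·2° lon, +0·1° lat → SW at lon 168°, lat -70°.
Subsquare l=11, e=4: +11·0.0833333° lon, +4·0.0416667° lat → SW at lon 168.917°, lat -69.8333°.
Extended square 2, 2: +2·0.00833333° lon, +2·0.00416667° lat → SW at lon 168.933°, lat -69.825°.
Cell spans 0.00833333° lon × 0.00416667° lat. NE corner is SW corner plus one full cell.
latitude 69.82083° S, longitude 168.94167° E.

69.82083° S, 168.94167° E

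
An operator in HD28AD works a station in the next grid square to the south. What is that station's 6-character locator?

HD28ac

Latitude subsquare d = 3; −1 → 2 = c.
The longitude characters are unchanged.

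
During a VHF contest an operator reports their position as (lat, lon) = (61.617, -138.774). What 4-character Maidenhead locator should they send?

Offset from 180°W / 90°S: lon 41.23°, lat 151.62°.
Field: 41.23/20 → 2 → C, 151.62/10 → 15 → P; chars CP.
Square: 1.23/2 → 0, 1.62/1 → 1; chars 01.

CP01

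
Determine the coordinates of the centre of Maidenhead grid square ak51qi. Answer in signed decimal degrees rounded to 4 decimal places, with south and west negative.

Field A=0, K=10: +0·20° lon, +10·10° lat → SW at lon -180°, lat 10°.
Square 5, 1: +5·2° lon, +1·1° lat → SW at lon -170°, lat 11°.
Subsquare q=16, i=8: +16·0.0833333° lon, +8·0.0416667° lat → SW at lon -168.667°, lat 11.3333°.
Cell spans 0.0833333° lon × 0.0416667° lat. Centre is SW corner plus half of each.
latitude 11.3542, longitude -168.6250.

11.3542, -168.6250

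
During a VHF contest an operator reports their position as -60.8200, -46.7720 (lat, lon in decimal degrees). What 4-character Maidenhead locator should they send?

Add 180° to longitude and 90° to latitude: 133.23, 29.18.
Field: 133.23/20 → 6 → G, 29.18/10 → 2 → C; chars GC.
Square: 13.23/2 → 6, 9.18/1 → 9; chars 69.

GC69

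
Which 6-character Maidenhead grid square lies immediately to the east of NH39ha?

NH39ia

Longitude subsquare h = 7; +1 → 8 = i.
The latitude characters are unchanged.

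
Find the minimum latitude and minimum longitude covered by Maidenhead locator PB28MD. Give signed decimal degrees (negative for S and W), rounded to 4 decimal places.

-71.8750, 125.0000

Field P=15, B=1: +15·20° lon, +1·10° lat → SW at lon 120°, lat -80°.
Square 2, 8: +2·2° lon, +8·1° lat → SW at lon 124°, lat -72°.
Subsquare m=12, d=3: +12·0.0833333° lon, +3·0.0416667° lat → SW at lon 125°, lat -71.875°.
latitude -71.8750, longitude 125.0000.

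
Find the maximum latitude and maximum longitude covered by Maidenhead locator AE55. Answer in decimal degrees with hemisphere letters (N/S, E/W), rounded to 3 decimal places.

44.000° S, 168.000° W

Field A=0, E=4: +0·20° lon, +4·10° lat → SW at lon -180°, lat -50°.
Square 5, 5: +5·2° lon, +5·1° lat → SW at lon -170°, lat -45°.
Cell spans 2° lon × 1° lat. NE corner is SW corner plus one full cell.
latitude 44.000° S, longitude 168.000° W.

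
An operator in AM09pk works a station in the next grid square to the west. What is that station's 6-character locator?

AM09ok

Longitude subsquare p = 15; −1 → 14 = o.
The latitude characters are unchanged.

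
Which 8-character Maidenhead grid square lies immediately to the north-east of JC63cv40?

JC63cv51

Longitude extended square 4; +1 → 5.
Latitude extended square 0; +1 → 1.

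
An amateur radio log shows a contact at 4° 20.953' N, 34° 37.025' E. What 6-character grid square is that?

KJ74hi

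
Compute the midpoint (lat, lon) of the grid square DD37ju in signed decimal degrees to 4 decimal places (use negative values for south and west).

-52.1458, -113.2083

Field D=3, D=3: +3·20° lon, +3·10° lat → SW at lon -120°, lat -60°.
Square 3, 7: +3·2° lon, +7·1° lat → SW at lon -114°, lat -53°.
Subsquare j=9, u=20: +9·0.0833333° lon, +20·0.0416667° lat → SW at lon -113.25°, lat -52.1667°.
Cell spans 0.0833333° lon × 0.0416667° lat. Centre is SW corner plus half of each.
latitude -52.1458, longitude -113.2083.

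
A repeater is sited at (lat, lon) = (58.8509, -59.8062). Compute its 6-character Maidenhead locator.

GO08cu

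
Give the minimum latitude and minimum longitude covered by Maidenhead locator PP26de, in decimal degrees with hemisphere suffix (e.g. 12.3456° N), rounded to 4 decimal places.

66.1667° N, 124.2500° E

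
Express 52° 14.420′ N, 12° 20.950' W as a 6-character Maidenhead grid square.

IO32tf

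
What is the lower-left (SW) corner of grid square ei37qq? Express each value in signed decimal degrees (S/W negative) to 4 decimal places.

-2.3333, -92.6667

Field E=4, I=8: +4·20° lon, +8·10° lat → SW at lon -100°, lat -10°.
Square 3, 7: +3·2° lon, +7·1° lat → SW at lon -94°, lat -3°.
Subsquare q=16, q=16: +16·0.0833333° lon, +16·0.0416667° lat → SW at lon -92.6667°, lat -2.33333°.
latitude -2.3333, longitude -92.6667.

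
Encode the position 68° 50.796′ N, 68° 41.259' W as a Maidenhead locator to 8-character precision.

FP58pu73

Offset from 180°W / 90°S: lon 111.31235°, lat 158.84660°.
Field (20°×10°, letters A–R): lon ⌊111.31235/20⌋ = 5 → F; lat ⌊158.84660/10⌋ = 15 → P.
Square (2°×1°, digits 0–9): lon ⌊11.31235/2⌋ = 5; lat ⌊8.84660/1⌋ = 8.
Subsquare (5′×2.5′, letters a–x): lon ⌊1.31235/0.0833333⌋ = 15 → p; lat ⌊0.84660/0.0416667⌋ = 20 → u.
Extended square (30″×15″, digits 0–9): lon ⌊0.06235/0.00833333⌋ = 7; lat ⌊0.01327/0.00416667⌋ = 3.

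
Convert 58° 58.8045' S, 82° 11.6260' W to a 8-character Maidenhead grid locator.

ED81va64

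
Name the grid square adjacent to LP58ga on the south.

Latitude subsquare a = 0; −1 → -1, wraps to 23 = x, carry into square.
Latitude square 8; −1 → 7.
The longitude characters are unchanged.

LP57gx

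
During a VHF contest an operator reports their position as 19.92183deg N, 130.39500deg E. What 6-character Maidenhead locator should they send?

Shift to the Maidenhead origin (180°W, 90°S): lon 310.3950, lat 109.9218.
Field: 310.3950/20 → 15 → P, 109.9218/10 → 10 → K; chars PK.
Square: 10.3950/2 → 5, 9.9218/1 → 9; chars 59.
Subsquare: 0.3950/0.0833333 → 4 → e, 0.9218/0.0416667 → 22 → w; chars ew.

PK59ew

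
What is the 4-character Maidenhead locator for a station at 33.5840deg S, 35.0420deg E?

KF76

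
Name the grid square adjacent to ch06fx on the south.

CH06fw

Latitude subsquare x = 23; −1 → 22 = w.
The longitude characters are unchanged.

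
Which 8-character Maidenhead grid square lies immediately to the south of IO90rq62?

IO90rq61

Latitude extended square 2; −1 → 1.
The longitude characters are unchanged.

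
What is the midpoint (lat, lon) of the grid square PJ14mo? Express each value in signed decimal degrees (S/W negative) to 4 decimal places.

4.6042, 123.0417

Field P=15, J=9: +15·20° lon, +9·10° lat → SW at lon 120°, lat 0°.
Square 1, 4: +1·2° lon, +4·1° lat → SW at lon 122°, lat 4°.
Subsquare m=12, o=14: +12·0.0833333° lon, +14·0.0416667° lat → SW at lon 123°, lat 4.58333°.
Cell spans 0.0833333° lon × 0.0416667° lat. Centre is SW corner plus half of each.
latitude 4.6042, longitude 123.0417.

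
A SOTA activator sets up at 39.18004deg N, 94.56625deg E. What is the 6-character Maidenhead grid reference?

Offset from 180°W / 90°S: lon 274.5662°, lat 129.1800°.
Field: 274.5662/20 → 13 → N, 129.1800/10 → 12 → M; chars NM.
Square: 14.5662/2 → 7, 9.1800/1 → 9; chars 79.
Subsquare: 0.5662/0.0833333 → 6 → g, 0.1800/0.0416667 → 4 → e; chars ge.

NM79ge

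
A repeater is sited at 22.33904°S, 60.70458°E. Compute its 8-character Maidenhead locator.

Shift to the Maidenhead origin (180°W, 90°S): lon 240.70458, lat 67.66096.
Field: 240.70458/20 → 12 → M, 67.66096/10 → 6 → G; chars MG.
Square: 0.70458/2 → 0, 7.66096/1 → 7; chars 07.
Subsquare: 0.70458/0.0833333 → 8 → i, 0.66096/0.0416667 → 15 → p; chars ip.
Extended square: 0.03791/0.00833333 → 4, 0.03596/0.00416667 → 8; chars 48.

MG07ip48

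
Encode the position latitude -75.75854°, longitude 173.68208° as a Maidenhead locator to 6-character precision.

Offset from 180°W / 90°S: lon 353.6821°, lat 14.2415°.
Field: 353.6821/20 → 17 → R, 14.2415/10 → 1 → B; chars RB.
Square: 13.6821/2 → 6, 4.2415/1 → 4; chars 64.
Subsquare: 1.6821/0.0833333 → 20 → u, 0.2415/0.0416667 → 5 → f; chars uf.

RB64uf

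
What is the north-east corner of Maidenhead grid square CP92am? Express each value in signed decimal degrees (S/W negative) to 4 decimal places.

62.5417, -121.9167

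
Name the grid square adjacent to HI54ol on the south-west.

Longitude subsquare o = 14; −1 → 13 = n.
Latitude subsquare l = 11; −1 → 10 = k.

HI54nk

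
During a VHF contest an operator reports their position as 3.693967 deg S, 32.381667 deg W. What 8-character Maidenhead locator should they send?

HI36th43

Shift to the Maidenhead origin (180°W, 90°S): lon 147.61833, lat 86.30603.
Field: 147.61833/20 → 7 → H, 86.30603/10 → 8 → I; chars HI.
Square: 7.61833/2 → 3, 6.30603/1 → 6; chars 36.
Subsquare: 1.61833/0.0833333 → 19 → t, 0.30603/0.0416667 → 7 → h; chars th.
Extended square: 0.03500/0.00833333 → 4, 0.01437/0.00416667 → 3; chars 43.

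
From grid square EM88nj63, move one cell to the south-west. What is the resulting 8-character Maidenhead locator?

EM88nj52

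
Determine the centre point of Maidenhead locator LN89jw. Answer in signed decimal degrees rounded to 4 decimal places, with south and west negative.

49.9375, 56.7917

Field L=11, N=13: +11·20° lon, +13·10° lat → SW at lon 40°, lat 40°.
Square 8, 9: +8·2° lon, +9·1° lat → SW at lon 56°, lat 49°.
Subsquare j=9, w=22: +9·0.0833333° lon, +22·0.0416667° lat → SW at lon 56.75°, lat 49.9167°.
Cell spans 0.0833333° lon × 0.0416667° lat. Centre is SW corner plus half of each.
latitude 49.9375, longitude 56.7917.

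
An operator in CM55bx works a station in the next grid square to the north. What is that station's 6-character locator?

CM56ba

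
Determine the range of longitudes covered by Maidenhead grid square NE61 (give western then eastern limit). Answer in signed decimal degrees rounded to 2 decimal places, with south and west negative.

92.00, 94.00

Field N=13, E=4: +13·20° lon, +4·10° lat → SW at lon 80°, lat -50°.
Square 6, 1: +6·2° lon, +1·1° lat → SW at lon 92°, lat -49°.
Cell spans 2° lon × 1° lat.
west 92.00, east 94.00.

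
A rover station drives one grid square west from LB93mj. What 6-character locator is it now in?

LB93lj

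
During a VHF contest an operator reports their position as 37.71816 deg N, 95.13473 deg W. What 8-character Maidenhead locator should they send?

Shift to the Maidenhead origin (180°W, 90°S): lon 84.86527, lat 127.71816.
Field: lon ⌊84.86527/20⌋ = 4 → E; lat ⌊127.71816/10⌋ = 12 → M.
Square: lon ⌊4.86527/2⌋ = 2; lat ⌊7.71816/1⌋ = 7.
Subsquare: lon ⌊0.86527/0.0833333⌋ = 10 → k; lat ⌊0.71816/0.0416667⌋ = 17 → r.
Extended square: lon ⌊0.03194/0.00833333⌋ = 3; lat ⌊0.00983/0.00416667⌋ = 2.

EM27kr32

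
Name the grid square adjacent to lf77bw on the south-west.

LF77av

Longitude subsquare b = 1; −1 → 0 = a.
Latitude subsquare w = 22; −1 → 21 = v.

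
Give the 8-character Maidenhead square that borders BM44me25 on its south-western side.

BM44me14

Longitude extended square 2; −1 → 1.
Latitude extended square 5; −1 → 4.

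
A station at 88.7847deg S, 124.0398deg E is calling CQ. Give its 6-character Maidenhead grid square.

PA21af

Shift to the Maidenhead origin (180°W, 90°S): lon 304.0398, lat 1.2153.
Field: lon ⌊304.0398/20⌋ = 15 → P; lat ⌊1.2153/10⌋ = 0 → A.
Square: lon ⌊4.0398/2⌋ = 2; lat ⌊1.2153/1⌋ = 1.
Subsquare: lon ⌊0.0398/0.0833333⌋ = 0 → a; lat ⌊0.2153/0.0416667⌋ = 5 → f.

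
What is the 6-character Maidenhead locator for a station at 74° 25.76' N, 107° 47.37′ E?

Shift to the Maidenhead origin (180°W, 90°S): lon 287.7895, lat 164.4293.
Field: 287.7895/20 → 14 → O, 164.4293/10 → 16 → Q; chars OQ.
Square: 7.7895/2 → 3, 4.4293/1 → 4; chars 34.
Subsquare: 1.7895/0.0833333 → 21 → v, 0.4293/0.0416667 → 10 → k; chars vk.

OQ34vk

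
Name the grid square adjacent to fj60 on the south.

Latitude square 0; −1 → -1, wraps to 9, carry into field.
Latitude field J = 9; −1 → 8 = I.
The longitude characters are unchanged.

FI69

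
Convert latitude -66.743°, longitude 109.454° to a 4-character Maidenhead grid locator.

OC43

Shift to the Maidenhead origin (180°W, 90°S): lon 289.45, lat 23.26.
Field: 289.45/20 → 14 → O, 23.26/10 → 2 → C; chars OC.
Square: 9.45/2 → 4, 3.26/1 → 3; chars 43.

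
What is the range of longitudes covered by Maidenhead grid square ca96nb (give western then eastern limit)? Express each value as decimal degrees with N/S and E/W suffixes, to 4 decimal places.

Field C=2, A=0: +2·20° lon, +0·10° lat → SW at lon -140°, lat -90°.
Square 9, 6: +9·2° lon, +6·1° lat → SW at lon -122°, lat -84°.
Subsquare n=13, b=1: +13·0.0833333° lon, +1·0.0416667° lat → SW at lon -120.917°, lat -83.9583°.
Cell spans 0.0833333° lon × 0.0416667° lat.
west 120.9167° W, east 120.8333° W.

120.9167° W, 120.8333° W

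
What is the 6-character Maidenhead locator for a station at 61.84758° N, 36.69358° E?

Shift to the Maidenhead origin (180°W, 90°S): lon 216.6936, lat 151.8476.
Field: lon ⌊216.6936/20⌋ = 10 → K; lat ⌊151.8476/10⌋ = 15 → P.
Square: lon ⌊16.6936/2⌋ = 8; lat ⌊1.8476/1⌋ = 1.
Subsquare: lon ⌊0.6936/0.0833333⌋ = 8 → i; lat ⌊0.8476/0.0416667⌋ = 20 → u.

KP81iu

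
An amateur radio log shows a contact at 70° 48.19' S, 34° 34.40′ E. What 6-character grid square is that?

KB79ge

Shift to the Maidenhead origin (180°W, 90°S): lon 214.5733, lat 19.1968.
Field: lon ⌊214.5733/20⌋ = 10 → K; lat ⌊19.1968/10⌋ = 1 → B.
Square: lon ⌊14.5733/2⌋ = 7; lat ⌊9.1968/1⌋ = 9.
Subsquare: lon ⌊0.5733/0.0833333⌋ = 6 → g; lat ⌊0.1968/0.0416667⌋ = 4 → e.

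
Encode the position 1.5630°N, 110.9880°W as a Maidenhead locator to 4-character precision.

Add 180° to longitude and 90° to latitude: 69.01, 91.56.
Field: 69.01/20 → 3 → D, 91.56/10 → 9 → J; chars DJ.
Square: 9.01/2 → 4, 1.56/1 → 1; chars 41.

DJ41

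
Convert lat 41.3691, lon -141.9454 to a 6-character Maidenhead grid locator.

BN91ai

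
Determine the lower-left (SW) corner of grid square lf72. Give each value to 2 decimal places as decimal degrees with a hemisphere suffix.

38.00° S, 54.00° E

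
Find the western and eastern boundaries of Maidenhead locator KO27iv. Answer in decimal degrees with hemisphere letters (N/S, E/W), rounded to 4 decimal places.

Field K=10, O=14: +10·20° lon, +14·10° lat → SW at lon 20°, lat 50°.
Square 2, 7: +2·2° lon, +7·1° lat → SW at lon 24°, lat 57°.
Subsquare i=8, v=21: +8·0.0833333° lon, +21·0.0416667° lat → SW at lon 24.6667°, lat 57.875°.
Cell spans 0.0833333° lon × 0.0416667° lat.
west 24.6667° E, east 24.7500° E.

24.6667° E, 24.7500° E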